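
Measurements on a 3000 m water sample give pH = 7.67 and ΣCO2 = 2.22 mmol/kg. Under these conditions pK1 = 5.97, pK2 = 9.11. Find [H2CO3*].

α₀ = 1 / (1 + K1/[H⁺] + K1K2/[H⁺]²) = 1 / (1 + 10^+1.70 + 10^+0.26)
   = 1 / (1 + 50.119 + 1.8197) = 1/52.938 = 0.01889
[CO2*] = α₀ × DIC = 0.01889 × 2.22 = 0.0419 mmol/kg

[CO2*] = 0.0419 mmol/kg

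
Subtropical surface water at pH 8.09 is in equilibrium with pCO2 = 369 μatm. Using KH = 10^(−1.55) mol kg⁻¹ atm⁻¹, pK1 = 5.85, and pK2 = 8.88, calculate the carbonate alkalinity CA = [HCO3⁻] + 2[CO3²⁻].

[CO2*] = KH · pCO2 = 10^(−1.55) × 369×10^-6 = 1.040×10^-5 mol/kg
α₀ = 1/(1 + K1/[H⁺] + K1K2/[H⁺]²) = 1/(1 + 10^+2.24 + 10^+1.45) = 0.004927
DIC = [CO2*]/α₀ = 1.040×10^-5 / 0.004927 = 2.111 mmol/kg
CA = (α₁ + 2α₂)·DIC = (0.8562 + 2×0.1389) × 2.111 = 2.39 mmol/kg

CA = 2.39 mmol/kg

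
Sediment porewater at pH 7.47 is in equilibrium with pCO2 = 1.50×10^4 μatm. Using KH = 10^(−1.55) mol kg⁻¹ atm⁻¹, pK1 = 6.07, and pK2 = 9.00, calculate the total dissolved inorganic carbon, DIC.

DIC = 11.4 mmol/kg

[CO2*] = KH · pCO2 = 10^(−1.55) × 1.50×10^4×10^-6 = 4.228×10^-4 mol/kg
α₀ = 1/(1 + K1/[H⁺] + K1K2/[H⁺]²) = 1/(1 + 10^+1.40 + 10^-0.13) = 0.03723
DIC = [CO2*]/α₀ = 4.228×10^-4 / 0.03723 = 11.4 mmol/kg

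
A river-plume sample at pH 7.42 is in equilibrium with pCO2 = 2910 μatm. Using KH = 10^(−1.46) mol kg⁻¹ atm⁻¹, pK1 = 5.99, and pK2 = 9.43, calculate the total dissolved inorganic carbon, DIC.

DIC = 2.84 mmol/kg

[CO2*] = KH · pCO2 = 10^(−1.46) × 2910×10^-6 = 1.009×10^-4 mol/kg
α₀ = 1/(1 + K1/[H⁺] + K1K2/[H⁺]²) = 1/(1 + 10^+1.43 + 10^-0.58) = 0.03549
DIC = [CO2*]/α₀ = 1.009×10^-4 / 0.03549 = 2.84 mmol/kg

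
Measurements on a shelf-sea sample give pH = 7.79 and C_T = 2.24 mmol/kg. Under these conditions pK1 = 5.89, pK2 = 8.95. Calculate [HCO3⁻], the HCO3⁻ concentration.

α₁ = 1 / (1 + [H⁺]/K1 + K2/[H⁺]) = 1 / (1 + 10^-1.90 + 10^-1.16)
   = 1 / (1 + 0.012589 + 0.069183) = 1/1.0818 = 0.9244
[HCO3⁻] = α₁ × DIC = 0.9244 × 2.24 = 2.07 mmol/kg

[HCO3⁻] = 2.07 mmol/kg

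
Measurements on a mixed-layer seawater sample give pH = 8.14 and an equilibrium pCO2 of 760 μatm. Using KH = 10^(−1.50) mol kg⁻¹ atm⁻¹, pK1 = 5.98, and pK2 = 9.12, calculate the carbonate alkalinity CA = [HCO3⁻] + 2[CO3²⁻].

[CO2*] = KH · pCO2 = 10^(−1.50) × 760×10^-6 = 2.403×10^-5 mol/kg
α₀ = 1/(1 + K1/[H⁺] + K1K2/[H⁺]²) = 1/(1 + 10^+2.16 + 10^+1.18) = 0.006224
DIC = [CO2*]/α₀ = 2.403×10^-5 / 0.006224 = 3.862 mmol/kg
CA = (α₁ + 2α₂)·DIC = (0.8996 + 2×0.09420) × 3.862 = 4.20 mmol/kg

CA = 4.20 mmol/kg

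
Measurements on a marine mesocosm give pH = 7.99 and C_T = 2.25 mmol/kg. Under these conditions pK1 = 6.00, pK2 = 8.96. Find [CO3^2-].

[CO3²⁻] = 0.216 mmol/kg

α₂ = 1 / (1 + [H⁺]/K2 + [H⁺]²/(K1K2)) = 1 / (1 + 10^+0.97 + 10^-1.02)
   = 1 / (1 + 9.3325 + 0.095499) = 1/10.428 = 0.09590
[CO3²⁻] = α₂ × DIC = 0.09590 × 2.25 = 0.216 mmol/kg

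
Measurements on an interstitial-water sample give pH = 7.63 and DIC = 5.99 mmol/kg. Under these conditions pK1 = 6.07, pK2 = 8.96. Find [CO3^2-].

[CO3²⁻] = 0.261 mmol/kg

α₂ = 1 / (1 + [H⁺]/K2 + [H⁺]²/(K1K2)) = 1 / (1 + 10^+1.33 + 10^-0.23)
   = 1 / (1 + 21.380 + 0.58884) = 1/22.968 = 0.04354
[CO3²⁻] = α₂ × DIC = 0.04354 × 5.99 = 0.261 mmol/kg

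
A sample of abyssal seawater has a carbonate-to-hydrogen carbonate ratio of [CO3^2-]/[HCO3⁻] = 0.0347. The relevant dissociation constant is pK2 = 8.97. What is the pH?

pH = 7.51

From K2 = [H⁺][CO3^2-]/[HCO3⁻]:  pH = pK2 + log₁₀([CO3^2-]/[HCO3⁻])
log₁₀(0.0347) = -1.460
pH = 8.97 + (-1.460) = 7.51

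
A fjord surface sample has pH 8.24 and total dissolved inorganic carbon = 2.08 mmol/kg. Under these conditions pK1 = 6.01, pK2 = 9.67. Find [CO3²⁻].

[CO3²⁻] = 0.0741 mmol/kg

α₂ = 1 / (1 + [H⁺]/K2 + [H⁺]²/(K1K2)) = 1 / (1 + 10^+1.43 + 10^-0.80)
   = 1 / (1 + 26.915 + 0.15849) = 1/28.074 = 0.03562
[CO3²⁻] = α₂ × DIC = 0.03562 × 2.08 = 0.0741 mmol/kg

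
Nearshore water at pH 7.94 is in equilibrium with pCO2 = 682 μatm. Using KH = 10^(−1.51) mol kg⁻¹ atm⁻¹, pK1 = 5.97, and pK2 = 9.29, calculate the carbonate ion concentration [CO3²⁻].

[CO2*] = KH · pCO2 = 10^(−1.51) × 682×10^-6 = 2.108×10^-5 mol/kg
α₀ = 1/(1 + K1/[H⁺] + K1K2/[H⁺]²) = 1/(1 + 10^+1.97 + 10^+0.62) = 0.01015
DIC = [CO2*]/α₀ = 2.108×10^-5 / 0.01015 = 2.076 mmol/kg
[CO3²⁻] = α₂·DIC; α₂ = 0.04232, so [CO3²⁻] = 0.04232 × 2.076 = 0.0879 mmol/kg

[CO3²⁻] = 0.0879 mmol/kg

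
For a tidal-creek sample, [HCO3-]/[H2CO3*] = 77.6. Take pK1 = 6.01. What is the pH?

pH = 7.90

From K1 = [H⁺][HCO3-]/[H2CO3*]:  pH = pK1 + log₁₀([HCO3-]/[H2CO3*])
log₁₀(77.6) = +1.890
pH = 6.01 + (+1.890) = 7.90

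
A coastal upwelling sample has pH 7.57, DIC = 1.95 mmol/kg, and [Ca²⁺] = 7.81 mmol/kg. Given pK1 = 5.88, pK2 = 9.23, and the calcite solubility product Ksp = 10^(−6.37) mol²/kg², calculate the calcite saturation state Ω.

Ω = 0.749

α₂ = 1 / (1 + [H⁺]/K2 + [H⁺]²/(K1K2)) = 1 / (1 + 10^+1.66 + 10^-0.03)
   = 1 / (1 + 45.709 + 0.93325) = 1/47.642 = 0.02099
[CO3²⁻] = α₂ × DIC = 0.02099 × 1.95 = 0.04093 mmol/kg
Ksp = 10^(−6.37) = 4.266×10^-7
Ω = [Ca²⁺][CO3²⁻]/Ksp = (7.81×10^-3)(4.093×10^-5) / 4.266×10^-7 = 0.749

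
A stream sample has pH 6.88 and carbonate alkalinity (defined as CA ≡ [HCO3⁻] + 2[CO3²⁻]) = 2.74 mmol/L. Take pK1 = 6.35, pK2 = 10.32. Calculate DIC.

DIC = 3.55 mmol/L

CA = [HCO3⁻] + 2[CO3²⁻] = (α₁ + 2α₂)·DIC
At pH 6.88: [H⁺]/K1 = 10^-0.53 = 0.29512, K2/[H⁺] = 10^-3.44 = 0.00036308
α₁ = 1/(1 + 0.29512 + 0.00036308) = 1/1.2955 = 0.7719; α₂ = α₁·K2/[H⁺] = 0.0002803
α₁ + 2α₂ = 0.7725
DIC = CA / (α₁ + 2α₂) = 2.74 / 0.7725 = 3.55 mmol/L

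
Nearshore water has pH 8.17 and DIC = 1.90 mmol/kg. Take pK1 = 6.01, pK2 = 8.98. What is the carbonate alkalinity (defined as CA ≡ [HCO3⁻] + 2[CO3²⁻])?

CA = [HCO3⁻] + 2[CO3²⁻] = (α₁ + 2α₂)·DIC
At pH 8.17: [H⁺]/K1 = 10^-2.16 = 0.0069183, K2/[H⁺] = 10^-0.81 = 0.15488
α₁ = 1/(1 + 0.0069183 + 0.15488) = 1/1.1618 = 0.8607; α₂ = α₁·K2/[H⁺] = 0.1333
α₁ + 2α₂ = 1.1274
CA = 1.1274 × 1.90 = 2.14 mmol/kg

CA = 2.14 mmol/kg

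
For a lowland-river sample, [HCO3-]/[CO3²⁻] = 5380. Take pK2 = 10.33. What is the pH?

pH = 6.60

From K2 = [H⁺][CO3²⁻]/[HCO3-]:  pH = pK2 − log₁₀([HCO3-]/[CO3²⁻])
log₁₀(5380) = +3.731
pH = 10.33 − (+3.731) = 6.60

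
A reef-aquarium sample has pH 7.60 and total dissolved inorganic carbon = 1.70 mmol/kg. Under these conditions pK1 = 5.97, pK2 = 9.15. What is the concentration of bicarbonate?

[HCO3⁻] = 1.62 mmol/kg

α₁ = 1 / (1 + [H⁺]/K1 + K2/[H⁺]) = 1 / (1 + 10^-1.63 + 10^-1.55)
   = 1 / (1 + 0.023442 + 0.028184) = 1/1.0516 = 0.9509
[HCO3⁻] = α₁ × DIC = 0.9509 × 1.70 = 1.62 mmol/kg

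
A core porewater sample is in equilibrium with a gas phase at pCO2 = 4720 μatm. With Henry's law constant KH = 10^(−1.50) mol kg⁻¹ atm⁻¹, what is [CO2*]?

[CO2*] = 149 μmol/kg

KH = 10^(−1.50) = 3.162×10^-2 mol kg⁻¹ atm⁻¹
[CO2*] = KH · pCO2 = 3.162×10^-2 × 4720×10^-6 atm = 1.49×10^-4 mol/kg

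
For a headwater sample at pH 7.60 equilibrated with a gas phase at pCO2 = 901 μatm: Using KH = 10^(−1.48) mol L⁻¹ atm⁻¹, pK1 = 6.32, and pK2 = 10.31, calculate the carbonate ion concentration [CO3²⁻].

[CO2*] = KH · pCO2 = 10^(−1.48) × 901×10^-6 = 2.983×10^-5 mol/L
α₀ = 1/(1 + K1/[H⁺] + K1K2/[H⁺]²) = 1/(1 + 10^+1.28 + 10^-1.43) = 0.04977
DIC = [CO2*]/α₀ = 2.983×10^-5 / 0.04977 = 0.5994 mmol/L
[CO3²⁻] = α₂·DIC; α₂ = 0.001849, so [CO3²⁻] = 0.001849 × 0.5994 = 0.00111 mmol/L = 1.11 μmol/L

[CO3²⁻] = 1.11 μmol/L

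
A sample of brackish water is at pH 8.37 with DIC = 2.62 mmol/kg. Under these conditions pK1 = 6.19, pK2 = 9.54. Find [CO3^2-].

[CO3²⁻] = 0.165 mmol/kg

α₂ = 1 / (1 + [H⁺]/K2 + [H⁺]²/(K1K2)) = 1 / (1 + 10^+1.17 + 10^-1.01)
   = 1 / (1 + 14.791 + 0.097724) = 1/15.889 = 0.06294
[CO3²⁻] = α₂ × DIC = 0.06294 × 2.62 = 0.165 mmol/kg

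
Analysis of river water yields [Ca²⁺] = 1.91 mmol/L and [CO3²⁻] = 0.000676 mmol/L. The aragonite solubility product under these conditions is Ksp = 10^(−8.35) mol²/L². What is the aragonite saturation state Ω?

Ksp = 10^(−8.35) = 4.467×10^-9
Ω = [Ca²⁺][CO3²⁻]/Ksp = (1.91×10^-3)(0.000676×10^-3) / 4.467×10^-9 = 0.289

Ω = 0.289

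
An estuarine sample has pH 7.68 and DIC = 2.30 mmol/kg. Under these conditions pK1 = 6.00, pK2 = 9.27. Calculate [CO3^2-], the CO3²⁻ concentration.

[CO3²⁻] = 0.0565 mmol/kg

α₂ = 1 / (1 + [H⁺]/K2 + [H⁺]²/(K1K2)) = 1 / (1 + 10^+1.59 + 10^-0.09)
   = 1 / (1 + 38.905 + 0.81283) = 1/40.717 = 0.02456
[CO3²⁻] = α₂ × DIC = 0.02456 × 2.30 = 0.0565 mmol/kg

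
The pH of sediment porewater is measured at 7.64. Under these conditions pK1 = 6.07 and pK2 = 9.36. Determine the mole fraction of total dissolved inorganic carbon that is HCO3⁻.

α₁ = 0.956

α₁ = 1 / (1 + [H⁺]/K1 + K2/[H⁺]) = 1 / (1 + 10^-1.57 + 10^-1.72)
   = 1 / (1 + 0.026915 + 0.019055) = 1/1.0460 = 0.9561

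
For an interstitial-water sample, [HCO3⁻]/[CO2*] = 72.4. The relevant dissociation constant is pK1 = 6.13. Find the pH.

pH = 7.99

From K1 = [H⁺][HCO3⁻]/[CO2*]:  pH = pK1 + log₁₀([HCO3⁻]/[CO2*])
log₁₀(72.4) = +1.860
pH = 6.13 + (+1.860) = 7.99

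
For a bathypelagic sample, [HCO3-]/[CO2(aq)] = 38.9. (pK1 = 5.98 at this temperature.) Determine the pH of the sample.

From K1 = [H⁺][HCO3-]/[CO2(aq)]:  pH = pK1 + log₁₀([HCO3-]/[CO2(aq)])
log₁₀(38.9) = +1.590
pH = 5.98 + (+1.590) = 7.57

pH = 7.57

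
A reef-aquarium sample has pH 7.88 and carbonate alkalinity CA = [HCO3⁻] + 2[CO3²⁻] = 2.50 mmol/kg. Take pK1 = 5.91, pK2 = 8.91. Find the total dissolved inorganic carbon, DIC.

DIC = 2.33 mmol/kg

CA = [HCO3⁻] + 2[CO3²⁻] = (α₁ + 2α₂)·DIC
At pH 7.88: [H⁺]/K1 = 10^-1.97 = 0.010715, K2/[H⁺] = 10^-1.03 = 0.093325
α₁ = 1/(1 + 0.010715 + 0.093325) = 1/1.1040 = 0.9058; α₂ = α₁·K2/[H⁺] = 0.08453
α₁ + 2α₂ = 1.0748
DIC = CA / (α₁ + 2α₂) = 2.50 / 1.0748 = 2.33 mmol/kg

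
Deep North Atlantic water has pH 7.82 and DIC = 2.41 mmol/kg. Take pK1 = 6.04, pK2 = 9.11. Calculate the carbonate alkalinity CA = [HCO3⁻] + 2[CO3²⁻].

CA = 2.49 mmol/kg

CA = [HCO3⁻] + 2[CO3²⁻] = (α₁ + 2α₂)·DIC
At pH 7.82: [H⁺]/K1 = 10^-1.78 = 0.016596, K2/[H⁺] = 10^-1.29 = 0.051286
α₁ = 1/(1 + 0.016596 + 0.051286) = 1/1.0679 = 0.9364; α₂ = α₁·K2/[H⁺] = 0.04803
α₁ + 2α₂ = 1.0325
CA = 1.0325 × 2.41 = 2.49 mmol/kg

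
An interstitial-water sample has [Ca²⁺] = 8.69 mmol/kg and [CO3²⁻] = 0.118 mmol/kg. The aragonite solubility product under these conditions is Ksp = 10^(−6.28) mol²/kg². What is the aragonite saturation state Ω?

Ksp = 10^(−6.28) = 5.248×10^-7
Ω = [Ca²⁺][CO3²⁻]/Ksp = (8.69×10^-3)(0.118×10^-3) / 5.248×10^-7 = 1.95

Ω = 1.95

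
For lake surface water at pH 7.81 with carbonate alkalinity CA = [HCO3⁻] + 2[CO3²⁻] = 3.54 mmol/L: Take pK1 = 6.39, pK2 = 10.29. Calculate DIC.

DIC = 3.66 mmol/L

CA = [HCO3⁻] + 2[CO3²⁻] = (α₁ + 2α₂)·DIC
At pH 7.81: [H⁺]/K1 = 10^-1.42 = 0.038019, K2/[H⁺] = 10^-2.48 = 0.0033113
α₁ = 1/(1 + 0.038019 + 0.0033113) = 1/1.0413 = 0.9603; α₂ = α₁·K2/[H⁺] = 0.003180
α₁ + 2α₂ = 0.9667
DIC = CA / (α₁ + 2α₂) = 3.54 / 0.9667 = 3.66 mmol/L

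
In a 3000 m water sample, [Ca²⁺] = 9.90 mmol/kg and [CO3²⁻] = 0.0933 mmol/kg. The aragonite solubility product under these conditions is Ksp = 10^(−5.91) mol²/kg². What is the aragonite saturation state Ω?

Ω = 0.751

Ksp = 10^(−5.91) = 1.230×10^-6
Ω = [Ca²⁺][CO3²⁻]/Ksp = (9.90×10^-3)(0.0933×10^-3) / 1.230×10^-6 = 0.751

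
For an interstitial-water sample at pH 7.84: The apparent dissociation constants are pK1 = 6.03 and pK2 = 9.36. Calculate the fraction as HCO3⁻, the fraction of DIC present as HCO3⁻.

α₁ = 0.956

α₁ = 1 / (1 + [H⁺]/K1 + K2/[H⁺]) = 1 / (1 + 10^-1.81 + 10^-1.52)
   = 1 / (1 + 0.015488 + 0.030200) = 1/1.0457 = 0.9563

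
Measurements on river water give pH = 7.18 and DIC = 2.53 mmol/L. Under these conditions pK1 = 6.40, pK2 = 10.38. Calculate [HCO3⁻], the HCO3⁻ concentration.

α₁ = 1 / (1 + [H⁺]/K1 + K2/[H⁺]) = 1 / (1 + 10^-0.78 + 10^-3.20)
   = 1 / (1 + 0.16596 + 0.00063096) = 1/1.1666 = 0.8572
[HCO3⁻] = α₁ × DIC = 0.8572 × 2.53 = 2.17 mmol/L

[HCO3⁻] = 2.17 mmol/L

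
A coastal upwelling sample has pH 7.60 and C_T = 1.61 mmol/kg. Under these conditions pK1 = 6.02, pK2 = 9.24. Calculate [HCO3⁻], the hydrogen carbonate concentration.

α₁ = 1 / (1 + [H⁺]/K1 + K2/[H⁺]) = 1 / (1 + 10^-1.58 + 10^-1.64)
   = 1 / (1 + 0.026303 + 0.022909) = 1/1.0492 = 0.9531
[HCO3⁻] = α₁ × DIC = 0.9531 × 1.61 = 1.53 mmol/kg

[HCO3⁻] = 1.53 mmol/kg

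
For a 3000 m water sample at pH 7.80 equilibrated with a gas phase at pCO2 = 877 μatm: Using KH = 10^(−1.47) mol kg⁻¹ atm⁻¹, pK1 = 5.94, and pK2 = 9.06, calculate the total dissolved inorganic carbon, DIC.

DIC = 2.30 mmol/kg

[CO2*] = KH · pCO2 = 10^(−1.47) × 877×10^-6 = 2.972×10^-5 mol/kg
α₀ = 1/(1 + K1/[H⁺] + K1K2/[H⁺]²) = 1/(1 + 10^+1.86 + 10^+0.60) = 0.01292
DIC = [CO2*]/α₀ = 2.972×10^-5 / 0.01292 = 2.30 mmol/kg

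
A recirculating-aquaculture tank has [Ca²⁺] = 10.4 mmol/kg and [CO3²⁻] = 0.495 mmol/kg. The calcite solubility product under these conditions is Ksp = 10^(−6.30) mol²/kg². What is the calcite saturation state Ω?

Ω = 10.3

Ksp = 10^(−6.30) = 5.012×10^-7
Ω = [Ca²⁺][CO3²⁻]/Ksp = (10.4×10^-3)(0.495×10^-3) / 5.012×10^-7 = 10.3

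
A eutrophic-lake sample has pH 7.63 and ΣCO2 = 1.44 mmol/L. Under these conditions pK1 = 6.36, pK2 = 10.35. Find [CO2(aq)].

[CO2*] = 0.0733 mmol/L

α₀ = 1 / (1 + K1/[H⁺] + K1K2/[H⁺]²) = 1 / (1 + 10^+1.27 + 10^-1.45)
   = 1 / (1 + 18.621 + 0.035481) = 1/19.656 = 0.05087
[CO2*] = α₀ × DIC = 0.05087 × 1.44 = 0.0733 mmol/L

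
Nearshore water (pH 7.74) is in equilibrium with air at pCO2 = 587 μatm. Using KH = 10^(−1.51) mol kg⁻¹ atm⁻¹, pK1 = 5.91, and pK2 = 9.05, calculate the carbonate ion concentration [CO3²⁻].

[CO2*] = KH · pCO2 = 10^(−1.51) × 587×10^-6 = 1.814×10^-5 mol/kg
α₀ = 1/(1 + K1/[H⁺] + K1K2/[H⁺]²) = 1/(1 + 10^+1.83 + 10^+0.52) = 0.01390
DIC = [CO2*]/α₀ = 1.814×10^-5 / 0.01390 = 1.305 mmol/kg
[CO3²⁻] = α₂·DIC; α₂ = 0.04604, so [CO3²⁻] = 0.04604 × 1.305 = 0.0601 mmol/kg

[CO3²⁻] = 0.0601 mmol/kg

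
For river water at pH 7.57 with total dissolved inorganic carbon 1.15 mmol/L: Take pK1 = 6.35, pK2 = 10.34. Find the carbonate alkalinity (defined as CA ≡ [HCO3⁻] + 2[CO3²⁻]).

CA = [HCO3⁻] + 2[CO3²⁻] = (α₁ + 2α₂)·DIC
At pH 7.57: [H⁺]/K1 = 10^-1.22 = 0.060256, K2/[H⁺] = 10^-2.77 = 0.0016982
α₁ = 1/(1 + 0.060256 + 0.0016982) = 1/1.0620 = 0.9417; α₂ = α₁·K2/[H⁺] = 0.001599
α₁ + 2α₂ = 0.9449
CA = 0.9449 × 1.15 = 1.09 mmol/L

CA = 1.09 mmol/L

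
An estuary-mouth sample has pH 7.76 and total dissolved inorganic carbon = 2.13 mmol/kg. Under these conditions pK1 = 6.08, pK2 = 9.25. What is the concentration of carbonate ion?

[CO3²⁻] = 0.0654 mmol/kg

α₂ = 1 / (1 + [H⁺]/K2 + [H⁺]²/(K1K2)) = 1 / (1 + 10^+1.49 + 10^-0.19)
   = 1 / (1 + 30.903 + 0.64565) = 1/32.549 = 0.03072
[CO3²⁻] = α₂ × DIC = 0.03072 × 2.13 = 0.0654 mmol/kg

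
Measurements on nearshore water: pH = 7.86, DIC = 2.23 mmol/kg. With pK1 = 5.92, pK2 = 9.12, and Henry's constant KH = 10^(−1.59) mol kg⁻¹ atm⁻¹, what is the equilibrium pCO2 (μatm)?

α₀ = 1 / (1 + K1/[H⁺] + K1K2/[H⁺]²) = 1 / (1 + 10^+1.94 + 10^+0.68)
   = 1 / (1 + 87.096 + 4.7863) = 1/92.883 = 0.01077
[CO2*] = α₀ × DIC = 0.01077 × 2.23 = 0.02401 mmol/kg
pCO2 = [CO2*]/KH = 2.401×10^-5 / 2.570×10^-2 = 934 μatm

pCO2 = 934 μatm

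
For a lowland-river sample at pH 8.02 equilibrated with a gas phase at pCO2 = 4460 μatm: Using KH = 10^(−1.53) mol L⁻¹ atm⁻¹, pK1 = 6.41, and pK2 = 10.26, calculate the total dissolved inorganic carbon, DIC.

[CO2*] = KH · pCO2 = 10^(−1.53) × 4460×10^-6 = 1.316×10^-4 mol/L
α₀ = 1/(1 + K1/[H⁺] + K1K2/[H⁺]²) = 1/(1 + 10^+1.61 + 10^-0.63) = 0.02383
DIC = [CO2*]/α₀ = 1.316×10^-4 / 0.02383 = 5.52 mmol/L

DIC = 5.52 mmol/L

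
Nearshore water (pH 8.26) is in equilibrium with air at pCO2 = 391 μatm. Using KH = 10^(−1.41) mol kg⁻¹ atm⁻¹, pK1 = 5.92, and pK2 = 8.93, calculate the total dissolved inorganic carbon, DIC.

[CO2*] = KH · pCO2 = 10^(−1.41) × 391×10^-6 = 1.521×10^-5 mol/kg
α₀ = 1/(1 + K1/[H⁺] + K1K2/[H⁺]²) = 1/(1 + 10^+2.34 + 10^+1.67) = 0.003752
DIC = [CO2*]/α₀ = 1.521×10^-5 / 0.003752 = 4.05 mmol/kg

DIC = 4.05 mmol/kg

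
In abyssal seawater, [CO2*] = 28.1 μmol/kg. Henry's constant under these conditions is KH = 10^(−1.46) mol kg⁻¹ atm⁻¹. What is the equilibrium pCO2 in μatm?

pCO2 = 810 μatm

KH = 10^(−1.46) = 3.467×10^-2 mol kg⁻¹ atm⁻¹
pCO2 = [CO2*]/KH = 28.1×10^-6 / 3.467×10^-2 = 8.10×10^-4 atm = 810 μatm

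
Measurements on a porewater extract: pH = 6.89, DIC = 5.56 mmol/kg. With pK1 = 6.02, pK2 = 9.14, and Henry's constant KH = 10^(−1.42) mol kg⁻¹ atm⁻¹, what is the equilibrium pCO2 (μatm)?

pCO2 = 1.73×10^4 μatm

α₀ = 1 / (1 + K1/[H⁺] + K1K2/[H⁺]²) = 1 / (1 + 10^+0.87 + 10^-1.38)
   = 1 / (1 + 7.4131 + 0.041687) = 1/8.4548 = 0.1183
[CO2*] = α₀ × DIC = 0.1183 × 5.56 = 0.6576 mmol/kg
pCO2 = [CO2*]/KH = 6.576×10^-4 / 3.802×10^-2 = 1.73×10^4 μatm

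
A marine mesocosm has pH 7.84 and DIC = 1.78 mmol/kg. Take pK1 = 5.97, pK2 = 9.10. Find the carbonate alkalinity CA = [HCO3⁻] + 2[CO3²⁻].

CA = [HCO3⁻] + 2[CO3²⁻] = (α₁ + 2α₂)·DIC
At pH 7.84: [H⁺]/K1 = 10^-1.87 = 0.013490, K2/[H⁺] = 10^-1.26 = 0.054954
α₁ = 1/(1 + 0.013490 + 0.054954) = 1/1.0684 = 0.9359; α₂ = α₁·K2/[H⁺] = 0.05143
α₁ + 2α₂ = 1.0388
CA = 1.0388 × 1.78 = 1.85 mmol/kg

CA = 1.85 mmol/kg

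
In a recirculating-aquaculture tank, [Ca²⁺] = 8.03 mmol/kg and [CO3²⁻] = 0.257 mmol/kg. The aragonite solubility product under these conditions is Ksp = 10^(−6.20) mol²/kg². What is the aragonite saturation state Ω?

Ω = 3.27

Ksp = 10^(−6.20) = 6.310×10^-7
Ω = [Ca²⁺][CO3²⁻]/Ksp = (8.03×10^-3)(0.257×10^-3) / 6.310×10^-7 = 3.27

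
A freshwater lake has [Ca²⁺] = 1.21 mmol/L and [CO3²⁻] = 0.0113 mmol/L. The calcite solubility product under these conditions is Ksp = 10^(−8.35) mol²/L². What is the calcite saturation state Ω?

Ksp = 10^(−8.35) = 4.467×10^-9
Ω = [Ca²⁺][CO3²⁻]/Ksp = (1.21×10^-3)(0.0113×10^-3) / 4.467×10^-9 = 3.06

Ω = 3.06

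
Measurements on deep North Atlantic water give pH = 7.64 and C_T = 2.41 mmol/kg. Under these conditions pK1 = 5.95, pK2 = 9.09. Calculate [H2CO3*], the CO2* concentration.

α₀ = 1 / (1 + K1/[H⁺] + K1K2/[H⁺]²) = 1 / (1 + 10^+1.69 + 10^+0.24)
   = 1 / (1 + 48.978 + 1.7378) = 1/51.716 = 0.01934
[CO2*] = α₀ × DIC = 0.01934 × 2.41 = 0.0466 mmol/kg

[CO2*] = 0.0466 mmol/kg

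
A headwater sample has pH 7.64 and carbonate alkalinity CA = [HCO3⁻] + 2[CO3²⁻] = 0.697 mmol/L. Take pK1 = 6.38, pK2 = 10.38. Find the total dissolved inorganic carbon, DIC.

DIC = 0.734 mmol/L

CA = [HCO3⁻] + 2[CO3²⁻] = (α₁ + 2α₂)·DIC
At pH 7.64: [H⁺]/K1 = 10^-1.26 = 0.054954, K2/[H⁺] = 10^-2.74 = 0.0018197
α₁ = 1/(1 + 0.054954 + 0.0018197) = 1/1.0568 = 0.9463; α₂ = α₁·K2/[H⁺] = 0.001722
α₁ + 2α₂ = 0.9497
DIC = CA / (α₁ + 2α₂) = 0.697 / 0.9497 = 0.734 mmol/L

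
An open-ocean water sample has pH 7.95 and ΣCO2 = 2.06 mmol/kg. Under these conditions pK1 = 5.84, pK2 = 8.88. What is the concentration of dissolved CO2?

α₀ = 1 / (1 + K1/[H⁺] + K1K2/[H⁺]²) = 1 / (1 + 10^+2.11 + 10^+1.18)
   = 1 / (1 + 128.82 + 15.136) = 1/144.96 = 0.006898
[CO2*] = α₀ × DIC = 0.006898 × 2.06 = 0.0142 mmol/kg = 14.2 μmol/kg

[CO2*] = 14.2 μmol/kg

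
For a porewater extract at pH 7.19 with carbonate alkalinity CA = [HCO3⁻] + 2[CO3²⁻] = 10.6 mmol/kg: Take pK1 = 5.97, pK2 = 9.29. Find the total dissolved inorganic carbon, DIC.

DIC = 11.1 mmol/kg

CA = [HCO3⁻] + 2[CO3²⁻] = (α₁ + 2α₂)·DIC
At pH 7.19: [H⁺]/K1 = 10^-1.22 = 0.060256, K2/[H⁺] = 10^-2.10 = 0.0079433
α₁ = 1/(1 + 0.060256 + 0.0079433) = 1/1.0682 = 0.9362; α₂ = α₁·K2/[H⁺] = 0.007436
α₁ + 2α₂ = 0.9510
DIC = CA / (α₁ + 2α₂) = 10.6 / 0.9510 = 11.1 mmol/kg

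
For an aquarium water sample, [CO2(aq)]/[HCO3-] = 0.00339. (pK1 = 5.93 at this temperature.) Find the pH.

pH = 8.40

From K1 = [H⁺][HCO3-]/[CO2(aq)]:  pH = pK1 − log₁₀([CO2(aq)]/[HCO3-])
log₁₀(0.00339) = -2.470
pH = 5.93 − (-2.470) = 8.40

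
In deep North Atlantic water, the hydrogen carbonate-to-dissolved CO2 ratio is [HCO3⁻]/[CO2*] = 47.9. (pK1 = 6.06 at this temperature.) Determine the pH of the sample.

From K1 = [H⁺][HCO3⁻]/[CO2*]:  pH = pK1 + log₁₀([HCO3⁻]/[CO2*])
log₁₀(47.9) = +1.680
pH = 6.06 + (+1.680) = 7.74

pH = 7.74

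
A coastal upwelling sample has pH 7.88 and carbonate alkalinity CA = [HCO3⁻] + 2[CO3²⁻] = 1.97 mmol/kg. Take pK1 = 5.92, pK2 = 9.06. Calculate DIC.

DIC = 1.87 mmol/kg

CA = [HCO3⁻] + 2[CO3²⁻] = (α₁ + 2α₂)·DIC
At pH 7.88: [H⁺]/K1 = 10^-1.96 = 0.010965, K2/[H⁺] = 10^-1.18 = 0.066069
α₁ = 1/(1 + 0.010965 + 0.066069) = 1/1.0770 = 0.9285; α₂ = α₁·K2/[H⁺] = 0.06134
α₁ + 2α₂ = 1.0512
DIC = CA / (α₁ + 2α₂) = 1.97 / 1.0512 = 1.87 mmol/kg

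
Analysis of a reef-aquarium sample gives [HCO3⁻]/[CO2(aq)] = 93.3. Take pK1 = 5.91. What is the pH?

pH = 7.88

From K1 = [H⁺][HCO3⁻]/[CO2(aq)]:  pH = pK1 + log₁₀([HCO3⁻]/[CO2(aq)])
log₁₀(93.3) = +1.970
pH = 5.91 + (+1.970) = 7.88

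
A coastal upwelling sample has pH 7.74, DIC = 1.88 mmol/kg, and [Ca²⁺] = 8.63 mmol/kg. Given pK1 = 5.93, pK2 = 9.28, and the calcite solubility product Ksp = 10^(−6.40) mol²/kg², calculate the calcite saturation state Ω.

Ω = 1.13

α₂ = 1 / (1 + [H⁺]/K2 + [H⁺]²/(K1K2)) = 1 / (1 + 10^+1.54 + 10^-0.27)
   = 1 / (1 + 34.674 + 0.53703) = 1/36.211 = 0.02762
[CO3²⁻] = α₂ × DIC = 0.02762 × 1.88 = 0.05192 mmol/kg
Ksp = 10^(−6.40) = 3.981×10^-7
Ω = [Ca²⁺][CO3²⁻]/Ksp = (8.63×10^-3)(5.192×10^-5) / 3.981×10^-7 = 1.13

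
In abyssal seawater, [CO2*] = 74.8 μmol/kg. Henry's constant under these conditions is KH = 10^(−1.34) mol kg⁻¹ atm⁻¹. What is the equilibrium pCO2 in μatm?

KH = 10^(−1.34) = 4.571×10^-2 mol kg⁻¹ atm⁻¹
pCO2 = [CO2*]/KH = 74.8×10^-6 / 4.571×10^-2 = 1.64×10^-3 atm = 1640 μatm

pCO2 = 1640 μatm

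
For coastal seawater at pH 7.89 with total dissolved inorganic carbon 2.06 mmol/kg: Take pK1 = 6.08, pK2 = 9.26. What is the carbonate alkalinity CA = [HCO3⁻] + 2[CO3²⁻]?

CA = [HCO3⁻] + 2[CO3²⁻] = (α₁ + 2α₂)·DIC
At pH 7.89: [H⁺]/K1 = 10^-1.81 = 0.015488, K2/[H⁺] = 10^-1.37 = 0.042658
α₁ = 1/(1 + 0.015488 + 0.042658) = 1/1.0581 = 0.9450; α₂ = α₁·K2/[H⁺] = 0.04031
α₁ + 2α₂ = 1.0257
CA = 1.0257 × 2.06 = 2.11 mmol/kg

CA = 2.11 mmol/kg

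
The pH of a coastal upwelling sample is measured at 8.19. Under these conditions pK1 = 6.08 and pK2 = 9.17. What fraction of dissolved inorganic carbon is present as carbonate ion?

α₂ = 0.0941

α₂ = 1 / (1 + [H⁺]/K2 + [H⁺]²/(K1K2)) = 1 / (1 + 10^+0.98 + 10^-1.13)
   = 1 / (1 + 9.5499 + 0.074131) = 1/10.624 = 0.09413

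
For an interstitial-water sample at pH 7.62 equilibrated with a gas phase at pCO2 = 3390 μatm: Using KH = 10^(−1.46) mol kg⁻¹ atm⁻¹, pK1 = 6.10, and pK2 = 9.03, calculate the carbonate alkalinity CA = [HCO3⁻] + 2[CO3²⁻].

[CO2*] = KH · pCO2 = 10^(−1.46) × 3390×10^-6 = 1.175×10^-4 mol/kg
α₀ = 1/(1 + K1/[H⁺] + K1K2/[H⁺]²) = 1/(1 + 10^+1.52 + 10^+0.11) = 0.02825
DIC = [CO2*]/α₀ = 1.175×10^-4 / 0.02825 = 4.161 mmol/kg
CA = (α₁ + 2α₂)·DIC = (0.9354 + 2×0.03639) × 4.161 = 4.20 mmol/kg

CA = 4.20 mmol/kg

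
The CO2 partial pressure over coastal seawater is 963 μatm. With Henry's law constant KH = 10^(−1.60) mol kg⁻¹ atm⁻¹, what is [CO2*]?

KH = 10^(−1.60) = 2.512×10^-2 mol kg⁻¹ atm⁻¹
[CO2*] = KH · pCO2 = 2.512×10^-2 × 963×10^-6 atm = 2.42×10^-5 mol/kg

[CO2*] = 24.2 μmol/kg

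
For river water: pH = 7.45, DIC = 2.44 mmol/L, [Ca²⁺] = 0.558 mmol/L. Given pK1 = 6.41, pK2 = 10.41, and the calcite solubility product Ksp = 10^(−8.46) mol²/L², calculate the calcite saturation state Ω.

Ω = 0.394

α₂ = 1 / (1 + [H⁺]/K2 + [H⁺]²/(K1K2)) = 1 / (1 + 10^+2.96 + 10^+1.92)
   = 1 / (1 + 912.01 + 83.176) = 1/996.19 = 0.001004
[CO3²⁻] = α₂ × DIC = 0.001004 × 2.44 = 0.002449 mmol/L = 2.449 μmol/L
Ksp = 10^(−8.46) = 3.467×10^-9
Ω = [Ca²⁺][CO3²⁻]/Ksp = (0.558×10^-3)(2.449×10^-6) / 3.467×10^-9 = 0.394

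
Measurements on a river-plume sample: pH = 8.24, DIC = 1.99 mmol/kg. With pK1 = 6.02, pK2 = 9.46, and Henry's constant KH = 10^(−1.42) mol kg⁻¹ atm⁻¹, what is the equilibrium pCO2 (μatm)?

α₀ = 1 / (1 + K1/[H⁺] + K1K2/[H⁺]²) = 1 / (1 + 10^+2.22 + 10^+1.00)
   = 1 / (1 + 165.96 + 10.000) = 1/176.96 = 0.005651
[CO2*] = α₀ × DIC = 0.005651 × 1.99 = 0.01125 mmol/kg = 11.25 μmol/kg
pCO2 = [CO2*]/KH = 1.125×10^-5 / 3.802×10^-2 = 296 μatm

pCO2 = 296 μatm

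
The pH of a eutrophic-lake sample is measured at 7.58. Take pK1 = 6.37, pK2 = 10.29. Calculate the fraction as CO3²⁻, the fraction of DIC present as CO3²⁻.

α₂ = 1 / (1 + [H⁺]/K2 + [H⁺]²/(K1K2)) = 1 / (1 + 10^+2.71 + 10^+1.50)
   = 1 / (1 + 512.86 + 31.623) = 1/545.48 = 0.001833

α₂ = 0.00183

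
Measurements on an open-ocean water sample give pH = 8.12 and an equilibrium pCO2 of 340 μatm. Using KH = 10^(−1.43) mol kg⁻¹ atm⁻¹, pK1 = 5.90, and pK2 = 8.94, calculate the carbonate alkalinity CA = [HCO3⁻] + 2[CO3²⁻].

[CO2*] = KH · pCO2 = 10^(−1.43) × 340×10^-6 = 1.263×10^-5 mol/kg
α₀ = 1/(1 + K1/[H⁺] + K1K2/[H⁺]²) = 1/(1 + 10^+2.22 + 10^+1.40) = 0.005206
DIC = [CO2*]/α₀ = 1.263×10^-5 / 0.005206 = 2.426 mmol/kg
CA = (α₁ + 2α₂)·DIC = (0.8640 + 2×0.1308) × 2.426 = 2.73 mmol/kg

CA = 2.73 mmol/kg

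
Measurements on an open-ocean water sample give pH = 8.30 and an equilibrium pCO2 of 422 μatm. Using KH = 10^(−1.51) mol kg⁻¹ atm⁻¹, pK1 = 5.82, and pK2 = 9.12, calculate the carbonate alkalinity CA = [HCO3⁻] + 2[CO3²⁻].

[CO2*] = KH · pCO2 = 10^(−1.51) × 422×10^-6 = 1.304×10^-5 mol/kg
α₀ = 1/(1 + K1/[H⁺] + K1K2/[H⁺]²) = 1/(1 + 10^+2.48 + 10^+1.66) = 0.002868
DIC = [CO2*]/α₀ = 1.304×10^-5 / 0.002868 = 4.547 mmol/kg
CA = (α₁ + 2α₂)·DIC = (0.8661 + 2×0.1311) × 4.547 = 5.13 mmol/kg

CA = 5.13 mmol/kg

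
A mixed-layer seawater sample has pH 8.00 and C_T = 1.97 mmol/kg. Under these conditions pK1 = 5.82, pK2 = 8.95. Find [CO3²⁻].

α₂ = 1 / (1 + [H⁺]/K2 + [H⁺]²/(K1K2)) = 1 / (1 + 10^+0.95 + 10^-1.23)
   = 1 / (1 + 8.9125 + 0.058884) = 1/9.9714 = 0.1003
[CO3²⁻] = α₂ × DIC = 0.1003 × 1.97 = 0.198 mmol/kg

[CO3²⁻] = 0.198 mmol/kg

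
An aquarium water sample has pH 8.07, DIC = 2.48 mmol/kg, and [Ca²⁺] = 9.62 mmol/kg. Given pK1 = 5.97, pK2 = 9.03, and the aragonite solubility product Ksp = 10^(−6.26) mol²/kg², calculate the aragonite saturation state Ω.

α₂ = 1 / (1 + [H⁺]/K2 + [H⁺]²/(K1K2)) = 1 / (1 + 10^+0.96 + 10^-1.14)
   = 1 / (1 + 9.1201 + 0.072444) = 1/10.193 = 0.09811
[CO3²⁻] = α₂ × DIC = 0.09811 × 2.48 = 0.2433 mmol/kg
Ksp = 10^(−6.26) = 5.495×10^-7
Ω = [Ca²⁺][CO3²⁻]/Ksp = (9.62×10^-3)(2.433×10^-4) / 5.495×10^-7 = 4.26

Ω = 4.26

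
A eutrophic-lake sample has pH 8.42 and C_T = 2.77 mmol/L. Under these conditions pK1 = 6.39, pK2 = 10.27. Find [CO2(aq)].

[CO2*] = 0.0253 mmol/L

α₀ = 1 / (1 + K1/[H⁺] + K1K2/[H⁺]²) = 1 / (1 + 10^+2.03 + 10^+0.18)
   = 1 / (1 + 107.15 + 1.5136) = 1/109.67 = 0.009119
[CO2*] = α₀ × DIC = 0.009119 × 2.77 = 0.0253 mmol/L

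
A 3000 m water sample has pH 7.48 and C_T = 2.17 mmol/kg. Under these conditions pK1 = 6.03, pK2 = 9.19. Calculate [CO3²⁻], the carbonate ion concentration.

[CO3²⁻] = 0.0401 mmol/kg

α₂ = 1 / (1 + [H⁺]/K2 + [H⁺]²/(K1K2)) = 1 / (1 + 10^+1.71 + 10^+0.26)
   = 1 / (1 + 51.286 + 1.8197) = 1/54.106 = 0.01848
[CO3²⁻] = α₂ × DIC = 0.01848 × 2.17 = 0.0401 mmol/kg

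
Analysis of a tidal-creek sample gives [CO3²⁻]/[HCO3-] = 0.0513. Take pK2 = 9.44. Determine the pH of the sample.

pH = 8.15

From K2 = [H⁺][CO3²⁻]/[HCO3-]:  pH = pK2 + log₁₀([CO3²⁻]/[HCO3-])
log₁₀(0.0513) = -1.290
pH = 9.44 + (-1.290) = 8.15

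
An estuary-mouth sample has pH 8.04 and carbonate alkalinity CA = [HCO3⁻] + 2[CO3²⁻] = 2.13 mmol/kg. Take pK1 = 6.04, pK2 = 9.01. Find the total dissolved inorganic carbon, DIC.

DIC = 1.96 mmol/kg

CA = [HCO3⁻] + 2[CO3²⁻] = (α₁ + 2α₂)·DIC
At pH 8.04: [H⁺]/K1 = 10^-2.00 = 0.010000, K2/[H⁺] = 10^-0.97 = 0.10715
α₁ = 1/(1 + 0.010000 + 0.10715) = 1/1.1172 = 0.8951; α₂ = α₁·K2/[H⁺] = 0.09592
α₁ + 2α₂ = 1.0870
DIC = CA / (α₁ + 2α₂) = 2.13 / 1.0870 = 1.96 mmol/kg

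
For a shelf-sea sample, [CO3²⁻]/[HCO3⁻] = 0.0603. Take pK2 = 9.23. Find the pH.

pH = 8.01

From K2 = [H⁺][CO3²⁻]/[HCO3⁻]:  pH = pK2 + log₁₀([CO3²⁻]/[HCO3⁻])
log₁₀(0.0603) = -1.220
pH = 9.23 + (-1.220) = 8.01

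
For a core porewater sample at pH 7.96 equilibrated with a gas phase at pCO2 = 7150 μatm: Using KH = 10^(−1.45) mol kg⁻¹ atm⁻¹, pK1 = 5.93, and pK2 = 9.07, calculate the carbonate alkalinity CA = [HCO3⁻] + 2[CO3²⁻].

CA = 31.4 mmol/kg

[CO2*] = KH · pCO2 = 10^(−1.45) × 7150×10^-6 = 2.537×10^-4 mol/kg
α₀ = 1/(1 + K1/[H⁺] + K1K2/[H⁺]²) = 1/(1 + 10^+2.03 + 10^+0.92) = 0.008586
DIC = [CO2*]/α₀ = 2.537×10^-4 / 0.008586 = 29.55 mmol/kg
CA = (α₁ + 2α₂)·DIC = (0.9200 + 2×0.07141) × 29.55 = 31.4 mmol/kg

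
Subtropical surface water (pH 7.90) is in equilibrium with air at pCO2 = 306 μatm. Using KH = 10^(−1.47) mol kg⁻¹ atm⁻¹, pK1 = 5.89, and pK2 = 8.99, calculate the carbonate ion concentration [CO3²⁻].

[CO3²⁻] = 0.0862 mmol/kg

[CO2*] = KH · pCO2 = 10^(−1.47) × 306×10^-6 = 1.037×10^-5 mol/kg
α₀ = 1/(1 + K1/[H⁺] + K1K2/[H⁺]²) = 1/(1 + 10^+2.01 + 10^+0.92) = 0.008957
DIC = [CO2*]/α₀ = 1.037×10^-5 / 0.008957 = 1.158 mmol/kg
[CO3²⁻] = α₂·DIC; α₂ = 0.07450, so [CO3²⁻] = 0.07450 × 1.158 = 0.0862 mmol/kg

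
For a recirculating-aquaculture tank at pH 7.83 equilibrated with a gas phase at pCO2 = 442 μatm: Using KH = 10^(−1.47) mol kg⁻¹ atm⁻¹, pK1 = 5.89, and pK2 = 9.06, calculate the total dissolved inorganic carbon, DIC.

DIC = 1.40 mmol/kg

[CO2*] = KH · pCO2 = 10^(−1.47) × 442×10^-6 = 1.498×10^-5 mol/kg
α₀ = 1/(1 + K1/[H⁺] + K1K2/[H⁺]²) = 1/(1 + 10^+1.94 + 10^+0.71) = 0.01073
DIC = [CO2*]/α₀ = 1.498×10^-5 / 0.01073 = 1.40 mmol/kg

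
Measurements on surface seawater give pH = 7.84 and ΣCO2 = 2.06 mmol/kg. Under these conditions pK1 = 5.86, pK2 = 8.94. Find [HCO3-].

[HCO3⁻] = 1.89 mmol/kg

α₁ = 1 / (1 + [H⁺]/K1 + K2/[H⁺]) = 1 / (1 + 10^-1.98 + 10^-1.10)
   = 1 / (1 + 0.010471 + 0.079433) = 1/1.0899 = 0.9175
[HCO3⁻] = α₁ × DIC = 0.9175 × 2.06 = 1.89 mmol/kg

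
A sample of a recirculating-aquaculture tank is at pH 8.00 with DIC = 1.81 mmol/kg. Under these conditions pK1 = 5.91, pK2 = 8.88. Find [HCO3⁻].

[HCO3⁻] = 1.59 mmol/kg

α₁ = 1 / (1 + [H⁺]/K1 + K2/[H⁺]) = 1 / (1 + 10^-2.09 + 10^-0.88)
   = 1 / (1 + 0.0081283 + 0.13183) = 1/1.1400 = 0.8772
[HCO3⁻] = α₁ × DIC = 0.8772 × 1.81 = 1.59 mmol/kg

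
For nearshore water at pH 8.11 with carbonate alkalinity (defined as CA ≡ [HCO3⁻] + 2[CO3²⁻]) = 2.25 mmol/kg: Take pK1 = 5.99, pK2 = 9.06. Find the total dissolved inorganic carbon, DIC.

CA = [HCO3⁻] + 2[CO3²⁻] = (α₁ + 2α₂)·DIC
At pH 8.11: [H⁺]/K1 = 10^-2.12 = 0.0075858, K2/[H⁺] = 10^-0.95 = 0.11220
α₁ = 1/(1 + 0.0075858 + 0.11220) = 1/1.1198 = 0.8930; α₂ = α₁·K2/[H⁺] = 0.1002
α₁ + 2α₂ = 1.0934
DIC = CA / (α₁ + 2α₂) = 2.25 / 1.0934 = 2.06 mmol/kg

DIC = 2.06 mmol/kg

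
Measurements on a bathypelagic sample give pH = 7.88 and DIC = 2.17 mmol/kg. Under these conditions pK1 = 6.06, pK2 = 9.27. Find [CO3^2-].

α₂ = 1 / (1 + [H⁺]/K2 + [H⁺]²/(K1K2)) = 1 / (1 + 10^+1.39 + 10^-0.43)
   = 1 / (1 + 24.547 + 0.37154) = 1/25.919 = 0.03858
[CO3²⁻] = α₂ × DIC = 0.03858 × 2.17 = 0.0837 mmol/kg

[CO3²⁻] = 0.0837 mmol/kg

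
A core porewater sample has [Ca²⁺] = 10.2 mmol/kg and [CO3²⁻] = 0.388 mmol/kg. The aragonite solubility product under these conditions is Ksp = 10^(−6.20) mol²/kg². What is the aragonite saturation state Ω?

Ω = 6.27

Ksp = 10^(−6.20) = 6.310×10^-7
Ω = [Ca²⁺][CO3²⁻]/Ksp = (10.2×10^-3)(0.388×10^-3) / 6.310×10^-7 = 6.27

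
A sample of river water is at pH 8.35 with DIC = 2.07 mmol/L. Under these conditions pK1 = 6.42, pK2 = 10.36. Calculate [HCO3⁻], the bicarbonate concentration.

α₁ = 1 / (1 + [H⁺]/K1 + K2/[H⁺]) = 1 / (1 + 10^-1.93 + 10^-2.01)
   = 1 / (1 + 0.011749 + 0.0097724) = 1/1.0215 = 0.9789
[HCO3⁻] = α₁ × DIC = 0.9789 × 2.07 = 2.03 mmol/L

[HCO3⁻] = 2.03 mmol/L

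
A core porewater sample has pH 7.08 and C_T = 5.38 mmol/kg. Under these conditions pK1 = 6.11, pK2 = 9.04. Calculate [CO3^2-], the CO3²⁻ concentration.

[CO3²⁻] = 0.0528 mmol/kg

α₂ = 1 / (1 + [H⁺]/K2 + [H⁺]²/(K1K2)) = 1 / (1 + 10^+1.96 + 10^+0.99)
   = 1 / (1 + 91.201 + 9.7724) = 1/101.97 = 0.009806
[CO3²⁻] = α₂ × DIC = 0.009806 × 5.38 = 0.0528 mmol/kg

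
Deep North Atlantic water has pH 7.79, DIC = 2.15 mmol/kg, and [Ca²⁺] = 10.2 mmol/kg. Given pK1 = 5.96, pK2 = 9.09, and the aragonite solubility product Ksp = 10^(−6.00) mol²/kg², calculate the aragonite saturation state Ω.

α₂ = 1 / (1 + [H⁺]/K2 + [H⁺]²/(K1K2)) = 1 / (1 + 10^+1.30 + 10^-0.53)
   = 1 / (1 + 19.953 + 0.29512) = 1/21.248 = 0.04706
[CO3²⁻] = α₂ × DIC = 0.04706 × 2.15 = 0.1012 mmol/kg
Ksp = 10^(−6.00) = 1.000×10^-6
Ω = [Ca²⁺][CO3²⁻]/Ksp = (10.2×10^-3)(1.012×10^-4) / 1.000×10^-6 = 1.03

Ω = 1.03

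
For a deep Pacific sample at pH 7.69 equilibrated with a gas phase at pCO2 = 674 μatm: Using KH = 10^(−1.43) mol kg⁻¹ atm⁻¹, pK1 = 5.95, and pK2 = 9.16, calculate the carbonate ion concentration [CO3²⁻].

[CO2*] = KH · pCO2 = 10^(−1.43) × 674×10^-6 = 2.504×10^-5 mol/kg
α₀ = 1/(1 + K1/[H⁺] + K1K2/[H⁺]²) = 1/(1 + 10^+1.74 + 10^+0.27) = 0.01730
DIC = [CO2*]/α₀ = 2.504×10^-5 / 0.01730 = 1.448 mmol/kg
[CO3²⁻] = α₂·DIC; α₂ = 0.03221, so [CO3²⁻] = 0.03221 × 1.448 = 0.0466 mmol/kg

[CO3²⁻] = 0.0466 mmol/kg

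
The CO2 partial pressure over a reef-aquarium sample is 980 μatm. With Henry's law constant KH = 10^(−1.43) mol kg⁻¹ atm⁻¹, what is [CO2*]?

[CO2*] = 36.4 μmol/kg

KH = 10^(−1.43) = 3.715×10^-2 mol kg⁻¹ atm⁻¹
[CO2*] = KH · pCO2 = 3.715×10^-2 × 980×10^-6 atm = 3.64×10^-5 mol/kg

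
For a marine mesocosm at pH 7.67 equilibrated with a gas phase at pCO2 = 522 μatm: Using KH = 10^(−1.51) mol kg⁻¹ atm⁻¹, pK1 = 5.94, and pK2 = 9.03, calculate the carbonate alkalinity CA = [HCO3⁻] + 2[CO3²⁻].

CA = 0.942 mmol/kg

[CO2*] = KH · pCO2 = 10^(−1.51) × 522×10^-6 = 1.613×10^-5 mol/kg
α₀ = 1/(1 + K1/[H⁺] + K1K2/[H⁺]²) = 1/(1 + 10^+1.73 + 10^+0.37) = 0.01753
DIC = [CO2*]/α₀ = 1.613×10^-5 / 0.01753 = 0.9203 mmol/kg
CA = (α₁ + 2α₂)·DIC = (0.9414 + 2×0.04109) × 0.9203 = 0.942 mmol/kg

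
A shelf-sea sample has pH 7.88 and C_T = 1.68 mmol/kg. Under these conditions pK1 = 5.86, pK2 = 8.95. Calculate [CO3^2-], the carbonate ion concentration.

α₂ = 1 / (1 + [H⁺]/K2 + [H⁺]²/(K1K2)) = 1 / (1 + 10^+1.07 + 10^-0.95)
   = 1 / (1 + 11.749 + 0.11220) = 1/12.861 = 0.07775
[CO3²⁻] = α₂ × DIC = 0.07775 × 1.68 = 0.131 mmol/kg

[CO3²⁻] = 0.131 mmol/kg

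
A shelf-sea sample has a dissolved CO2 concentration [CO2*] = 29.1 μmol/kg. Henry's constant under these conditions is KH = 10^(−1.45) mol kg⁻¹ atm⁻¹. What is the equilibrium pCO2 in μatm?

pCO2 = 820 μatm

KH = 10^(−1.45) = 3.548×10^-2 mol kg⁻¹ atm⁻¹
pCO2 = [CO2*]/KH = 29.1×10^-6 / 3.548×10^-2 = 8.20×10^-4 atm = 820 μatm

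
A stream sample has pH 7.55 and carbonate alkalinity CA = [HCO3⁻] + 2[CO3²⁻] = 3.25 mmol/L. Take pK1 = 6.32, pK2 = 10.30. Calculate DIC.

DIC = 3.43 mmol/L

CA = [HCO3⁻] + 2[CO3²⁻] = (α₁ + 2α₂)·DIC
At pH 7.55: [H⁺]/K1 = 10^-1.23 = 0.058884, K2/[H⁺] = 10^-2.75 = 0.0017783
α₁ = 1/(1 + 0.058884 + 0.0017783) = 1/1.0607 = 0.9428; α₂ = α₁·K2/[H⁺] = 0.001677
α₁ + 2α₂ = 0.9462
DIC = CA / (α₁ + 2α₂) = 3.25 / 0.9462 = 3.43 mmol/L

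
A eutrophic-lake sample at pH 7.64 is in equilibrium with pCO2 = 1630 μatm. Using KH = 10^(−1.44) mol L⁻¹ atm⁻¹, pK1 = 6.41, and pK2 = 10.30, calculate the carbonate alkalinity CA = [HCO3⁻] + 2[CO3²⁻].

CA = 1.01 mmol/L

[CO2*] = KH · pCO2 = 10^(−1.44) × 1630×10^-6 = 5.918×10^-5 mol/L
α₀ = 1/(1 + K1/[H⁺] + K1K2/[H⁺]²) = 1/(1 + 10^+1.23 + 10^-1.43) = 0.05550
DIC = [CO2*]/α₀ = 5.918×10^-5 / 0.05550 = 1.066 mmol/L
CA = (α₁ + 2α₂)·DIC = (0.9424 + 2×0.002062) × 1.066 = 1.01 mmol/L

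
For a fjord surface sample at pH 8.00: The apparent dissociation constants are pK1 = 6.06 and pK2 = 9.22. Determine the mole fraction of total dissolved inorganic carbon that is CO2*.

α₀ = 1 / (1 + K1/[H⁺] + K1K2/[H⁺]²) = 1 / (1 + 10^+1.94 + 10^+0.72)
   = 1 / (1 + 87.096 + 5.2481) = 1/93.344 = 0.01071

α₀ = 0.0107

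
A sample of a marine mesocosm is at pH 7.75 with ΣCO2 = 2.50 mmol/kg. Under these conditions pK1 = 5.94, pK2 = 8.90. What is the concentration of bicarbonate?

[HCO3⁻] = 2.30 mmol/kg

α₁ = 1 / (1 + [H⁺]/K1 + K2/[H⁺]) = 1 / (1 + 10^-1.81 + 10^-1.15)
   = 1 / (1 + 0.015488 + 0.070795) = 1/1.0863 = 0.9206
[HCO3⁻] = α₁ × DIC = 0.9206 × 2.50 = 2.30 mmol/kg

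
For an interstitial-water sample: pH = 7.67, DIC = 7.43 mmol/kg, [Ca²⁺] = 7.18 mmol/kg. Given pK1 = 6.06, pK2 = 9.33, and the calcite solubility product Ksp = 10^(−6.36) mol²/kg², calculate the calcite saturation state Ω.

α₂ = 1 / (1 + [H⁺]/K2 + [H⁺]²/(K1K2)) = 1 / (1 + 10^+1.66 + 10^+0.05)
   = 1 / (1 + 45.709 + 1.1220) = 1/47.831 = 0.02091
[CO3²⁻] = α₂ × DIC = 0.02091 × 7.43 = 0.1553 mmol/kg
Ksp = 10^(−6.36) = 4.365×10^-7
Ω = [Ca²⁺][CO3²⁻]/Ksp = (7.18×10^-3)(1.553×10^-4) / 4.365×10^-7 = 2.56

Ω = 2.56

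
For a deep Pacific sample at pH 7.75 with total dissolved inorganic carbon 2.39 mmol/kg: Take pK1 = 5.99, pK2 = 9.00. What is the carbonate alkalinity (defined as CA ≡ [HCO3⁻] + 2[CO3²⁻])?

CA = 2.48 mmol/kg

CA = [HCO3⁻] + 2[CO3²⁻] = (α₁ + 2α₂)·DIC
At pH 7.75: [H⁺]/K1 = 10^-1.76 = 0.017378, K2/[H⁺] = 10^-1.25 = 0.056234
α₁ = 1/(1 + 0.017378 + 0.056234) = 1/1.0736 = 0.9314; α₂ = α₁·K2/[H⁺] = 0.05238
α₁ + 2α₂ = 1.0362
CA = 1.0362 × 2.39 = 2.48 mmol/kg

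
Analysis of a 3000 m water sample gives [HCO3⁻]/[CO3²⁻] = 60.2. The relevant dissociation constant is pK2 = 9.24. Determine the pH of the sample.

From K2 = [H⁺][CO3²⁻]/[HCO3⁻]:  pH = pK2 − log₁₀([HCO3⁻]/[CO3²⁻])
log₁₀(60.2) = +1.780
pH = 9.24 − (+1.780) = 7.46

pH = 7.46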